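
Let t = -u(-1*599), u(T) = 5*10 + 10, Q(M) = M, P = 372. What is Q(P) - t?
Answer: 432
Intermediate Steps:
u(T) = 60 (u(T) = 50 + 10 = 60)
t = -60 (t = -1*60 = -60)
Q(P) - t = 372 - 1*(-60) = 372 + 60 = 432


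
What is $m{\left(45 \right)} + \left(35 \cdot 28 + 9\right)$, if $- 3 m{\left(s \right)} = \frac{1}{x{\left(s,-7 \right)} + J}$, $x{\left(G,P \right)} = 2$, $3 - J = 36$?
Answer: $\frac{91978}{93} \approx 989.01$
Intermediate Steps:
$J = -33$ ($J = 3 - 36 = -33$)
$m{\left(s \right)} = \frac{1}{93}$ ($m{\left(s \right)} = - \frac{1}{3 \left(2 - 33\right)} = - \frac{1}{3 \left(-31\right)} = \left(- \frac{1}{3}\right) \left(- \frac{1}{31}\right) = \frac{1}{93}$)
$m{\left(45 \right)} + \left(35 \cdot 28 + 9\right) = \frac{1}{93} + \left(35 \cdot 28 + 9\right) = \frac{1}{93} + \left(980 + 9\right) = \frac{1}{93} + 989 = \frac{91978}{93}$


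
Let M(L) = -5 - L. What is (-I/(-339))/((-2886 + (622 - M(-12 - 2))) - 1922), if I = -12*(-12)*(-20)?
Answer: 192/94807 ≈ 0.0020252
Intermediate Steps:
I = -2880 (I = 144*(-20) = -2880)
(-I/(-339))/((-2886 + (622 - M(-12 - 2))) - 1922) = (-(-2880)/(-339))/((-2886 + (622 - (-5 - (-12 - 2)))) - 1922) = (-(-2880)*(-1)/339)/((-2886 + (622 - (-5 - 1*(-14)))) - 1922) = (-1*960/113)/((-2886 + (622 - (-5 + 14))) - 1922) = -960/(113*((-2886 + (622 - 1*9)) - 1922)) = -960/(113*((-2886 + (622 - 9)) - 1922)) = -960/(113*((-2886 + 613) - 1922)) = -960/(113*(-2273 - 1922)) = -960/113/(-4195) = -960/113*(-1/4195) = 192/94807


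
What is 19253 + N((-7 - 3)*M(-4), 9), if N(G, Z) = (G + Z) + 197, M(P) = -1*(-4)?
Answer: 19419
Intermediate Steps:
M(P) = 4
N(G, Z) = 197 + G + Z
19253 + N((-7 - 3)*M(-4), 9) = 19253 + (197 + (-7 - 3)*4 + 9) = 19253 + (197 - 10*4 + 9) = 19253 + (197 - 40 + 9) = 19253 + 166 = 19419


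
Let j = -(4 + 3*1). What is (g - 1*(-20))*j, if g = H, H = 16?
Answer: -252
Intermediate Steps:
g = 16
j = -7 (j = -(4 + 3) = -1*7 = -7)
(g - 1*(-20))*j = (16 - 1*(-20))*(-7) = (16 + 20)*(-7) = 36*(-7) = -252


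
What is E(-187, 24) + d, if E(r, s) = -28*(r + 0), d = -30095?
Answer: -24859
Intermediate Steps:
E(r, s) = -28*r
E(-187, 24) + d = -28*(-187) - 30095 = 5236 - 30095 = -24859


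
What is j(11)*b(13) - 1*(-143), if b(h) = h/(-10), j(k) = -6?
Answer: 754/5 ≈ 150.80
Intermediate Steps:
b(h) = -h/10 (b(h) = h*(-1/10) = -h/10)
j(11)*b(13) - 1*(-143) = -(-3)*13/5 - 1*(-143) = -6*(-13/10) + 143 = 39/5 + 143 = 754/5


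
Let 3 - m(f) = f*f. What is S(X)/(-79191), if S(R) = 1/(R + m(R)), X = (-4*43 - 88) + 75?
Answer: 1/2724724737 ≈ 3.6701e-10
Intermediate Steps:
m(f) = 3 - f² (m(f) = 3 - f*f = 3 - f²)
X = -185 (X = (-172 - 88) + 75 = -260 + 75 = -185)
S(R) = 1/(3 + R - R²) (S(R) = 1/(R + (3 - R²)) = 1/(3 + R - R²))
S(X)/(-79191) = 1/(3 - 185 - 1*(-185)²*(-79191)) = -1/79191/(3 - 185 - 1*34225) = -1/79191/(3 - 185 - 34225) = -1/79191/(-34407) = -1/34407*(-1/79191) = 1/2724724737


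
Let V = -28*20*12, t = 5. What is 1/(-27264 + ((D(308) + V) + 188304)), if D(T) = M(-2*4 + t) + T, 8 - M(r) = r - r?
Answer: 1/154636 ≈ 6.4668e-6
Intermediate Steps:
M(r) = 8 (M(r) = 8 - (r - r) = 8 - 1*0 = 8 + 0 = 8)
D(T) = 8 + T
V = -6720 (V = -560*12 = -6720)
1/(-27264 + ((D(308) + V) + 188304)) = 1/(-27264 + (((8 + 308) - 6720) + 188304)) = 1/(-27264 + ((316 - 6720) + 188304)) = 1/(-27264 + (-6404 + 188304)) = 1/(-27264 + 181900) = 1/154636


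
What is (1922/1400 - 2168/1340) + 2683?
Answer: 125821207/46900 ≈ 2682.8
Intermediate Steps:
(1922/1400 - 2168/1340) + 2683 = (1922*(1/1400) - 2168*1/1340) + 2683 = (961/700 - 542/335) + 2683 = -11493/46900 + 2683 = 125821207/46900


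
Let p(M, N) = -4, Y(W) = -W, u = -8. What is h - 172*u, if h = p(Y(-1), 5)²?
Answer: 1392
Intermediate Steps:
h = 16 (h = (-4)² = 16)
h - 172*u = 16 - 172*(-8) = 16 - 1*(-1376) = 16 + 1376 = 1392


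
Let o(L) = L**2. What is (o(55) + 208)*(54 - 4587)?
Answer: -14655189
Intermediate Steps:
(o(55) + 208)*(54 - 4587) = (55**2 + 208)*(54 - 4587) = (3025 + 208)*(-4533) = 3233*(-4533) = -14655189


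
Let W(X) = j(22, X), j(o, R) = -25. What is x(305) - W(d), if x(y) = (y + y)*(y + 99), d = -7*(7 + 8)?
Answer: 246465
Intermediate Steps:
d = -105 (d = -7*15 = -105)
x(y) = 2*y*(99 + y) (x(y) = (2*y)*(99 + y) = 2*y*(99 + y))
W(X) = -25
x(305) - W(d) = 2*305*(99 + 305) - 1*(-25) = 2*305*404 + 25 = 246440 + 25 = 246465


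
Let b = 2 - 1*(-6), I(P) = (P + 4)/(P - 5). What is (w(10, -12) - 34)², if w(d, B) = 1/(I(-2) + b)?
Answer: 3345241/2916 ≈ 1147.2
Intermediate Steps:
I(P) = (4 + P)/(-5 + P)
b = 8 (b = 2 + 6 = 8)
w(d, B) = 7/54 (w(d, B) = 1/((4 - 2)/(-5 - 2) + 8) = 1/(2/(-7) + 8) = 1/(-⅐*2 + 8) = 1/(-2/7 + 8) = 1/(54/7) = 7/54)
(w(10, -12) - 34)² = (7/54 - 34)² = (-1829/54)² = 3345241/2916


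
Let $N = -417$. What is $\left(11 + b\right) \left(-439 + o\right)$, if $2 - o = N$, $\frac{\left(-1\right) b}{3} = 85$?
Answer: $4880$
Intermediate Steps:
$b = -255$ ($b = \left(-3\right) 85 = -255$)
$o = 419$ ($o = 2 - -417 = 2 + 417 = 419$)
$\left(11 + b\right) \left(-439 + o\right) = \left(11 - 255\right) \left(-439 + 419\right) = \left(-244\right) \left(-20\right) = 4880$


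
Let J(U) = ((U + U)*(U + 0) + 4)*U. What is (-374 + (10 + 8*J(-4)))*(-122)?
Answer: 184952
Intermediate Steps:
J(U) = U*(4 + 2*U²) (J(U) = ((2*U)*U + 4)*U = (2*U² + 4)*U = (4 + 2*U²)*U = U*(4 + 2*U²))
(-374 + (10 + 8*J(-4)))*(-122) = (-374 + (10 + 8*(2*(-4)*(2 + (-4)²))))*(-122) = (-374 + (10 + 8*(2*(-4)*(2 + 16))))*(-122) = (-374 + (10 + 8*(2*(-4)*18)))*(-122) = (-374 + (10 + 8*(-144)))*(-122) = (-374 + (10 - 1152))*(-122) = (-374 - 1142)*(-122) = -1516*(-122) = 184952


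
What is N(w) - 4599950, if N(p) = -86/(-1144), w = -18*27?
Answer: -2631171357/572 ≈ -4.6000e+6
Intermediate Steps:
w = -486
N(p) = 43/572 (N(p) = -86*(-1/1144) = 43/572)
N(w) - 4599950 = 43/572 - 4599950 = -2631171357/572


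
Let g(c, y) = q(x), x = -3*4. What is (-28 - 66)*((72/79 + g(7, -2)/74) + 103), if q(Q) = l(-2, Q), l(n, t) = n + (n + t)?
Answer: -28491494/2923 ≈ -9747.3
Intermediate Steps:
l(n, t) = t + 2*n
x = -12
q(Q) = -4 + Q (q(Q) = Q + 2*(-2) = Q - 4 = -4 + Q)
g(c, y) = -16 (g(c, y) = -4 - 12 = -16)
(-28 - 66)*((72/79 + g(7, -2)/74) + 103) = (-28 - 66)*((72/79 - 16/74) + 103) = -94*((72*(1/79) - 16*1/74) + 103) = -94*((72/79 - 8/37) + 103) = -94*(2032/2923 + 103) = -94*303101/2923 = -28491494/2923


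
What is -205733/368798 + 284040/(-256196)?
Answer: -39365338897/23621143102 ≈ -1.6665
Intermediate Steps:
-205733/368798 + 284040/(-256196) = -205733*1/368798 + 284040*(-1/256196) = -205733/368798 - 71010/64049 = -39365338897/23621143102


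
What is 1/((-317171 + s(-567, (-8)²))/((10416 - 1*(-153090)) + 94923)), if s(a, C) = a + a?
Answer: -258429/318305 ≈ -0.81189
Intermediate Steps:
s(a, C) = 2*a
1/((-317171 + s(-567, (-8)²))/((10416 - 1*(-153090)) + 94923)) = 1/((-317171 + 2*(-567))/((10416 - 1*(-153090)) + 94923)) = 1/((-317171 - 1134)/((10416 + 153090) + 94923)) = 1/(-318305/(163506 + 94923)) = 1/(-318305/258429) = -258429/318305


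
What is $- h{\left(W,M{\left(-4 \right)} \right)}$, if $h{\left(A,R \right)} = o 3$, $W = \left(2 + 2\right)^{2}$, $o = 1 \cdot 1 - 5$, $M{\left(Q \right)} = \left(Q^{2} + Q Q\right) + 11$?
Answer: $12$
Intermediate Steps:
$M{\left(Q \right)} = 11 + 2 Q^{2}$ ($M{\left(Q \right)} = \left(Q^{2} + Q^{2}\right) + 11 = 2 Q^{2} + 11 = 11 + 2 Q^{2}$)
$o = -4$ ($o = 1 - 5 = -4$)
$W = 16$ ($W = 4^{2} = 16$)
$h{\left(A,R \right)} = -12$ ($h{\left(A,R \right)} = \left(-4\right) 3 = -12$)
$- h{\left(W,M{\left(-4 \right)} \right)} = \left(-1\right) \left(-12\right) = 12$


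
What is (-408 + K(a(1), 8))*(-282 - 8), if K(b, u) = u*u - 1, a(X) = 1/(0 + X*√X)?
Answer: 100050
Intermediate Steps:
a(X) = X^(-3/2) (a(X) = 1/(0 + X^(3/2)) = 1/(X^(3/2)) = X^(-3/2))
K(b, u) = -1 + u² (K(b, u) = u² - 1 = -1 + u²)
(-408 + K(a(1), 8))*(-282 - 8) = (-408 + (-1 + 8²))*(-282 - 8) = (-408 + (-1 + 64))*(-290) = (-408 + 63)*(-290) = -345*(-290) = 100050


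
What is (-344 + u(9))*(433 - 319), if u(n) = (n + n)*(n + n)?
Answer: -2280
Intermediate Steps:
u(n) = 4*n² (u(n) = (2*n)*(2*n) = 4*n²)
(-344 + u(9))*(433 - 319) = (-344 + 4*9²)*(433 - 319) = (-344 + 4*81)*114 = (-344 + 324)*114 = -20*114 = -2280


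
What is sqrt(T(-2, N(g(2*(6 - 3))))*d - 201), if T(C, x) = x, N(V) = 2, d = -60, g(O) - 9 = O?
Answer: I*sqrt(321) ≈ 17.916*I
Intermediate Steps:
g(O) = 9 + O
sqrt(T(-2, N(g(2*(6 - 3))))*d - 201) = sqrt(2*(-60) - 201) = sqrt(-120 - 201) = sqrt(-321) = I*sqrt(321)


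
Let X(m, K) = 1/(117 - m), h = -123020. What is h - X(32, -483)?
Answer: -10456701/85 ≈ -1.2302e+5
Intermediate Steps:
h - X(32, -483) = -123020 - (-1)/(-117 + 32) = -123020 - (-1)/(-85) = -123020 - (-1)*(-1)/85 = -123020 - 1*1/85 = -123020 - 1/85 = -10456701/85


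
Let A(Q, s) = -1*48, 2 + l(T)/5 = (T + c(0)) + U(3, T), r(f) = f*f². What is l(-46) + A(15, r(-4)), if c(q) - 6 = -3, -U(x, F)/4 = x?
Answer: -333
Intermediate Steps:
U(x, F) = -4*x
c(q) = 3 (c(q) = 6 - 3 = 3)
r(f) = f³
l(T) = -55 + 5*T (l(T) = -10 + 5*((T + 3) - 4*3) = -10 + 5*((3 + T) - 12) = -10 + 5*(-9 + T) = -10 + (-45 + 5*T) = -55 + 5*T)
A(Q, s) = -48
l(-46) + A(15, r(-4)) = (-55 + 5*(-46)) - 48 = (-55 - 230) - 48 = -285 - 48 = -333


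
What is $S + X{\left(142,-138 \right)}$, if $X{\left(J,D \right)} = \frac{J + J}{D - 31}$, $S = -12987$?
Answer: $- \frac{2195087}{169} \approx -12989.0$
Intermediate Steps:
$X{\left(J,D \right)} = \frac{2 J}{-31 + D}$
$S + X{\left(142,-138 \right)} = -12987 + 2 \cdot 142 \frac{1}{-31 - 138} = -12987 + 2 \cdot 142 \frac{1}{-169} = -12987 + 2 \cdot 142 \left(- \frac{1}{169}\right) = -12987 - \frac{284}{169} = - \frac{2195087}{169}$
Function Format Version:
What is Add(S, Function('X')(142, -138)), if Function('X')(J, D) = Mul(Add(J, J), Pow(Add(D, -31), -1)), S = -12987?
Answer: Rational(-2195087, 169) ≈ -12989.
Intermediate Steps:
Function('X')(J, D) = Mul(2, J, Pow(Add(-31, D), -1)) (Function('X')(J, D) = Mul(Mul(2, J), Pow(Add(-31, D), -1)) = Mul(2, J, Pow(Add(-31, D), -1)))
Add(S, Function('X')(142, -138)) = Add(-12987, Mul(2, 142, Pow(Add(-31, -138), -1))) = Add(-12987, Mul(2, 142, Pow(-169, -1))) = Add(-12987, Mul(2, 142, Rational(-1, 169))) = Add(-12987, Rational(-284, 169)) = Rational(-2195087, 169)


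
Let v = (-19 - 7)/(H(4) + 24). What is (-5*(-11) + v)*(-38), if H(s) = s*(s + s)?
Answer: -29013/14 ≈ -2072.4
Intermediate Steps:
H(s) = 2*s² (H(s) = s*(2*s) = 2*s²)
v = -13/28 (v = (-19 - 7)/(2*4² + 24) = -26/(2*16 + 24) = -26/(32 + 24) = -26/56 = -26*1/56 = -13/28 ≈ -0.46429)
(-5*(-11) + v)*(-38) = (-5*(-11) - 13/28)*(-38) = (55 - 13/28)*(-38) = (1527/28)*(-38) = -29013/14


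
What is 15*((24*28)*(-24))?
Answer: -241920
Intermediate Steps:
15*((24*28)*(-24)) = 15*(672*(-24)) = 15*(-16128) = -241920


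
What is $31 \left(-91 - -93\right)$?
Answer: $62$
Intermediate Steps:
$31 \left(-91 - -93\right) = 31 \left(-91 + 93\right) = 31 \cdot 2 = 62$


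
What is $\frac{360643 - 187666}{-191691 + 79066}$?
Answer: $- \frac{172977}{112625} \approx -1.5359$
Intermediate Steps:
$\frac{360643 - 187666}{-191691 + 79066} = \frac{172977}{-112625} = 172977 \left(- \frac{1}{112625}\right) = - \frac{172977}{112625}$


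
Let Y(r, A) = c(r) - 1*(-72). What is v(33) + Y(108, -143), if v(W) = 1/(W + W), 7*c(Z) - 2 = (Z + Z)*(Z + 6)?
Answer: 236941/66 ≈ 3590.0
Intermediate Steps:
c(Z) = 2/7 + 2*Z*(6 + Z)/7 (c(Z) = 2/7 + ((Z + Z)*(Z + 6))/7 = 2/7 + ((2*Z)*(6 + Z))/7 = 2/7 + (2*Z*(6 + Z))/7 = 2/7 + 2*Z*(6 + Z)/7)
Y(r, A) = 506/7 + 2*r**2/7 + 12*r/7 (Y(r, A) = (2/7 + 2*r**2/7 + 12*r/7) - 1*(-72) = (2/7 + 2*r**2/7 + 12*r/7) + 72 = 506/7 + 2*r**2/7 + 12*r/7)
v(W) = 1/(2*W)
v(33) + Y(108, -143) = (1/2)/33 + (506/7 + (2/7)*108**2 + (12/7)*108) = (1/2)*(1/33) + (506/7 + (2/7)*11664 + 1296/7) = 1/66 + (506/7 + 23328/7 + 1296/7) = 1/66 + 3590 = 236941/66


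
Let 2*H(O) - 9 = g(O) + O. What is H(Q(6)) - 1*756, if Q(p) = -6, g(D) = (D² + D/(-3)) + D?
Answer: -1477/2 ≈ -738.50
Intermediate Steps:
g(D) = D² + 2*D/3 (g(D) = (D² - D/3) + D = D² + 2*D/3)
H(O) = 9/2 + O/2 + O*(2 + 3*O)/6 (H(O) = 9/2 + (O*(2 + 3*O)/3 + O)/2 = 9/2 + (O + O*(2 + 3*O)/3)/2 = 9/2 + (O/2 + O*(2 + 3*O)/6) = 9/2 + O/2 + O*(2 + 3*O)/6)
H(Q(6)) - 1*756 = (9/2 + (½)*(-6)² + (⅚)*(-6)) - 1*756 = (9/2 + (½)*36 - 5) - 756 = (9/2 + 18 - 5) - 756 = 35/2 - 756 = -1477/2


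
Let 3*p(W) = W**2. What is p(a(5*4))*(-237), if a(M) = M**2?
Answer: -12640000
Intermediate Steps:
p(W) = W**2/3
p(a(5*4))*(-237) = (((5*4)**2)**2/3)*(-237) = ((20**2)**2/3)*(-237) = ((1/3)*400**2)*(-237) = ((1/3)*160000)*(-237) = (160000/3)*(-237) = -12640000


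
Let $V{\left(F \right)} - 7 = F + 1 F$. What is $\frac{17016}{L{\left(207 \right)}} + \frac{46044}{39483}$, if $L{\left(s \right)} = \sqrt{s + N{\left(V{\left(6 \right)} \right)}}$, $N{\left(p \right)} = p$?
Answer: $\frac{5116}{4387} + \frac{8508 \sqrt{226}}{113} \approx 1133.1$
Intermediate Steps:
$V{\left(F \right)} = 7 + 2 F$ ($V{\left(F \right)} = 7 + \left(F + 1 F\right) = 7 + \left(F + F\right) = 7 + 2 F$)
$L{\left(s \right)} = \sqrt{19 + s}$ ($L{\left(s \right)} = \sqrt{s + \left(7 + 2 \cdot 6\right)} = \sqrt{s + \left(7 + 12\right)} = \sqrt{s + 19} = \sqrt{19 + s}$)
$\frac{17016}{L{\left(207 \right)}} + \frac{46044}{39483} = \frac{17016}{\sqrt{19 + 207}} + \frac{46044}{39483} = \frac{17016}{\sqrt{226}} + 46044 \cdot \frac{1}{39483} = 17016 \frac{\sqrt{226}}{226} + \frac{5116}{4387} = \frac{8508 \sqrt{226}}{113} + \frac{5116}{4387} = \frac{5116}{4387} + \frac{8508 \sqrt{226}}{113}$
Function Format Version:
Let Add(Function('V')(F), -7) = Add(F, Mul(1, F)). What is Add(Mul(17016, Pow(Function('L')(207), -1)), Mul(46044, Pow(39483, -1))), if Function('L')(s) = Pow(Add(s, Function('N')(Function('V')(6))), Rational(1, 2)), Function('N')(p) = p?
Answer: Add(Rational(5116, 4387), Mul(Rational(8508, 113), Pow(226, Rational(1, 2)))) ≈ 1133.1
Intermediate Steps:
Function('V')(F) = Add(7, Mul(2, F)) (Function('V')(F) = Add(7, Add(F, Mul(1, F))) = Add(7, Add(F, F)) = Add(7, Mul(2, F)))
Function('L')(s) = Pow(Add(19, s), Rational(1, 2)) (Function('L')(s) = Pow(Add(s, Add(7, Mul(2, 6))), Rational(1, 2)) = Pow(Add(s, Add(7, 12)), Rational(1, 2)) = Pow(Add(s, 19), Rational(1, 2)) = Pow(Add(19, s), Rational(1, 2)))
Add(Mul(17016, Pow(Function('L')(207), -1)), Mul(46044, Pow(39483, -1))) = Add(Mul(17016, Pow(Pow(Add(19, 207), Rational(1, 2)), -1)), Mul(46044, Pow(39483, -1))) = Add(Mul(17016, Pow(Pow(226, Rational(1, 2)), -1)), Mul(46044, Rational(1, 39483))) = Add(Mul(17016, Mul(Rational(1, 226), Pow(226, Rational(1, 2)))), Rational(5116, 4387)) = Add(Mul(Rational(8508, 113), Pow(226, Rational(1, 2))), Rational(5116, 4387)) = Add(Rational(5116, 4387), Mul(Rational(8508, 113), Pow(226, Rational(1, 2))))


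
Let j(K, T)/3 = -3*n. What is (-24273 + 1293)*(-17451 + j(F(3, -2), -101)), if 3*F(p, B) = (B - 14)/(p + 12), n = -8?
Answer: 399369420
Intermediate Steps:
F(p, B) = (-14 + B)/(3*(12 + p)) (F(p, B) = ((B - 14)/(p + 12))/3 = ((-14 + B)/(12 + p))/3 = (-14 + B)/(3*(12 + p)))
j(K, T) = 72 (j(K, T) = 3*(-3*(-8)) = 3*24 = 72)
(-24273 + 1293)*(-17451 + j(F(3, -2), -101)) = (-24273 + 1293)*(-17451 + 72) = -22980*(-17379) = 399369420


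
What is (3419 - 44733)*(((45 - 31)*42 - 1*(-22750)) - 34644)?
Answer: 467096084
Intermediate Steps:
(3419 - 44733)*(((45 - 31)*42 - 1*(-22750)) - 34644) = -41314*((14*42 + 22750) - 34644) = -41314*((588 + 22750) - 34644) = -41314*(23338 - 34644) = -41314*(-11306) = 467096084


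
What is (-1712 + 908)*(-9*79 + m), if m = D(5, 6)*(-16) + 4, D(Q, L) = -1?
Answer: 555564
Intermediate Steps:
m = 20 (m = -1*(-16) + 4 = 16 + 4 = 20)
(-1712 + 908)*(-9*79 + m) = (-1712 + 908)*(-9*79 + 20) = -804*(-711 + 20) = -804*(-691) = 555564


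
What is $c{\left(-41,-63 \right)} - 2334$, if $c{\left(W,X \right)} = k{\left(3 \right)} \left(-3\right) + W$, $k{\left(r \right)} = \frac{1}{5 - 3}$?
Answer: $- \frac{4753}{2} \approx -2376.5$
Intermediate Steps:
$k{\left(r \right)} = \frac{1}{2}$
$c{\left(W,X \right)} = - \frac{3}{2} + W$ ($c{\left(W,X \right)} = \frac{1}{2} \left(-3\right) + W = - \frac{3}{2} + W$)
$c{\left(-41,-63 \right)} - 2334 = \left(- \frac{3}{2} - 41\right) - 2334 = - \frac{85}{2} - 2334 = - \frac{4753}{2}$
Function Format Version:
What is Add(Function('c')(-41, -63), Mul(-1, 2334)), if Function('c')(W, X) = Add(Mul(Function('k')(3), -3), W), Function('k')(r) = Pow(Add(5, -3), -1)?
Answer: Rational(-4753, 2) ≈ -2376.5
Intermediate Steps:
Function('k')(r) = Rational(1, 2) (Function('k')(r) = Pow(2, -1) = Rational(1, 2))
Function('c')(W, X) = Add(Rational(-3, 2), W) (Function('c')(W, X) = Add(Mul(Rational(1, 2), -3), W) = Add(Rational(-3, 2), W))
Add(Function('c')(-41, -63), Mul(-1, 2334)) = Add(Add(Rational(-3, 2), -41), Mul(-1, 2334)) = Add(Rational(-85, 2), -2334) = Rational(-4753, 2)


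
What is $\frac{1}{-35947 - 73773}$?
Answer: $- \frac{1}{109720} \approx -9.1141 \cdot 10^{-6}$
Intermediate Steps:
$\frac{1}{-35947 - 73773} = \frac{1}{-109720} = - \frac{1}{109720}$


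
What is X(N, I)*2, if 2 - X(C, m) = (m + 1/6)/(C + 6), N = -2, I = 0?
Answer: 47/12 ≈ 3.9167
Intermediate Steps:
X(C, m) = 2 - (1/6 + m)/(6 + C) (X(C, m) = 2 - (m + 1/6)/(C + 6) = 2 - (m + 1/6)/(6 + C) = 2 - (1/6 + m)/(6 + C))
X(N, I)*2 = ((71/6 - 1*0 + 2*(-2))/(6 - 2))*2 = ((71/6 + 0 - 4)/4)*2 = ((1/4)*(47/6))*2 = (47/24)*2 = 47/12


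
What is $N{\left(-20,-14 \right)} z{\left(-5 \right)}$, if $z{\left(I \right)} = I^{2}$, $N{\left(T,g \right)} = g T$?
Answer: $7000$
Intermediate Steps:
$N{\left(T,g \right)} = T g$
$N{\left(-20,-14 \right)} z{\left(-5 \right)} = \left(-20\right) \left(-14\right) \left(-5\right)^{2} = 280 \cdot 25 = 7000$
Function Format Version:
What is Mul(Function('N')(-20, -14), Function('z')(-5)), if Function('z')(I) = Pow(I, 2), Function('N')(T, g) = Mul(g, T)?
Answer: 7000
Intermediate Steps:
Function('N')(T, g) = Mul(T, g)
Mul(Function('N')(-20, -14), Function('z')(-5)) = Mul(Mul(-20, -14), Pow(-5, 2)) = Mul(280, 25) = 7000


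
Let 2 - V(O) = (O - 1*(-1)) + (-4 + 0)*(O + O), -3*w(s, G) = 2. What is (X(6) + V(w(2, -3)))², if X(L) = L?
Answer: 49/9 ≈ 5.4444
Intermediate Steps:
w(s, G) = -⅔ (w(s, G) = -⅓*2 = -⅔)
V(O) = 1 + 7*O (V(O) = 2 - ((O - 1*(-1)) + (-4 + 0)*(O + O)) = 2 - ((O + 1) - 8*O) = 2 - ((1 + O) - 8*O) = 2 - (1 - 7*O) = 2 + (-1 + 7*O) = 1 + 7*O)
(X(6) + V(w(2, -3)))² = (6 + (1 + 7*(-⅔)))² = (6 + (1 - 14/3))² = (6 - 11/3)² = (7/3)² = 49/9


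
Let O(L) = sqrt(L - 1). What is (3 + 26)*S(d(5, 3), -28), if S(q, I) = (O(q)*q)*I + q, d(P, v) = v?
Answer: 87 - 2436*sqrt(2) ≈ -3358.0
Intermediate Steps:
O(L) = sqrt(-1 + L)
S(q, I) = q + I*q*sqrt(-1 + q) (S(q, I) = (sqrt(-1 + q)*q)*I + q = (q*sqrt(-1 + q))*I + q = I*q*sqrt(-1 + q) + q = q + I*q*sqrt(-1 + q))
(3 + 26)*S(d(5, 3), -28) = (3 + 26)*(3*(1 - 28*sqrt(-1 + 3))) = 29*(3*(1 - 28*sqrt(2))) = 29*(3 - 84*sqrt(2)) = 87 - 2436*sqrt(2)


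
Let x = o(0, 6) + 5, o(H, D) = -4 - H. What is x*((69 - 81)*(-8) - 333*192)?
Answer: -63840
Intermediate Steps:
x = 1 (x = (-4 - 1*0) + 5 = (-4 + 0) + 5 = -4 + 5 = 1)
x*((69 - 81)*(-8) - 333*192) = 1*((69 - 81)*(-8) - 333*192) = 1*(-12*(-8) - 1*63936) = 1*(96 - 63936) = 1*(-63840) = -63840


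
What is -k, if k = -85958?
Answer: 85958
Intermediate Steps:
-k = -1*(-85958) = 85958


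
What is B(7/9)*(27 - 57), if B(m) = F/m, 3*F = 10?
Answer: -900/7 ≈ -128.57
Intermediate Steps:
F = 10/3 (F = (⅓)*10 = 10/3 ≈ 3.3333)
B(m) = 10/(3*m)
B(7/9)*(27 - 57) = (10/(3*((7/9))))*(27 - 57) = (10/(3*((7*(⅑)))))*(-30) = (10/(3*(7/9)))*(-30) = ((10/3)*(9/7))*(-30) = (30/7)*(-30) = -900/7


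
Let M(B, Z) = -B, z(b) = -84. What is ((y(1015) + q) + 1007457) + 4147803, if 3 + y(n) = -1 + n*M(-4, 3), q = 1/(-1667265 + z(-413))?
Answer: 8602380373283/1667349 ≈ 5.1593e+6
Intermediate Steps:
q = -1/1667349 (q = 1/(-1667265 - 84) = 1/(-1667349) = -1/1667349 ≈ -5.9975e-7)
y(n) = -4 + 4*n (y(n) = -3 + (-1 + n*(-1*(-4))) = -3 + (-1 + n*4) = -3 + (-1 + 4*n) = -4 + 4*n)
((y(1015) + q) + 1007457) + 4147803 = (((-4 + 4*1015) - 1/1667349) + 1007457) + 4147803 = (((-4 + 4060) - 1/1667349) + 1007457) + 4147803 = ((4056 - 1/1667349) + 1007457) + 4147803 = (6762767543/1667349 + 1007457) + 4147803 = 1686545189036/1667349 + 4147803 = 8602380373283/1667349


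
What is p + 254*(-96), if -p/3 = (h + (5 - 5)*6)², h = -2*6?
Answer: -24816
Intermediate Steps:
h = -12
p = -432 (p = -3*(-12 + (5 - 5)*6)² = -3*(-12 + 0*6)² = -3*(-12 + 0)² = -3*(-12)² = -3*144 = -432)
p + 254*(-96) = -432 + 254*(-96) = -432 - 24384 = -24816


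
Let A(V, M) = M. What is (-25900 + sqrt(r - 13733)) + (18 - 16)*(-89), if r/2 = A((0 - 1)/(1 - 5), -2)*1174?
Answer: -26078 + I*sqrt(18429) ≈ -26078.0 + 135.75*I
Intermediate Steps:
r = -4696 (r = 2*(-2*1174) = 2*(-2348) = -4696)
(-25900 + sqrt(r - 13733)) + (18 - 16)*(-89) = (-25900 + sqrt(-4696 - 13733)) + (18 - 16)*(-89) = (-25900 + sqrt(-18429)) + 2*(-89) = (-25900 + I*sqrt(18429)) - 178 = -26078 + I*sqrt(18429)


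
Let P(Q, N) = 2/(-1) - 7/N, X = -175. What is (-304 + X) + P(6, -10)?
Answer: -4803/10 ≈ -480.30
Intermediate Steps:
P(Q, N) = -2 - 7/N (P(Q, N) = 2*(-1) - 7/N = -2 - 7/N)
(-304 + X) + P(6, -10) = (-304 - 175) + (-2 - 7/(-10)) = -479 + (-2 - 7*(-1/10)) = -479 + (-2 + 7/10) = -479 - 13/10 = -4803/10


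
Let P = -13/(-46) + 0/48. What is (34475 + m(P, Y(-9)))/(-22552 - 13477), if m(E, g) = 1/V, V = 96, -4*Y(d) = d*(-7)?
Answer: -3309601/3458784 ≈ -0.95687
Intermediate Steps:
Y(d) = 7*d/4 (Y(d) = -d*(-7)/4 = -(-7)*d/4 = 7*d/4)
P = 13/46 (P = -13*(-1/46) + 0*(1/48) = 13/46 + 0 = 13/46 ≈ 0.28261)
m(E, g) = 1/96
(34475 + m(P, Y(-9)))/(-22552 - 13477) = (34475 + 1/96)/(-22552 - 13477) = (3309601/96)/(-36029) = (3309601/96)*(-1/36029) = -3309601/3458784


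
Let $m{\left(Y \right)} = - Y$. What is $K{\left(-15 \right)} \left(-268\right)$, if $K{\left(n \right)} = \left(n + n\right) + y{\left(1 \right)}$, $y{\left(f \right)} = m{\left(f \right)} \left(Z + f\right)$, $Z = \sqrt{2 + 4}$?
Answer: $8308 + 268 \sqrt{6} \approx 8964.5$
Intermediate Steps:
$Z = \sqrt{6} \approx 2.4495$
$y{\left(f \right)} = - f \left(f + \sqrt{6}\right)$ ($y{\left(f \right)} = - f \left(\sqrt{6} + f\right) = - f \left(f + \sqrt{6}\right)$)
$K{\left(n \right)} = -1 - \sqrt{6} + 2 n$ ($K{\left(n \right)} = \left(n + n\right) - 1 \left(1 + \sqrt{6}\right) = 2 n - \left(1 + \sqrt{6}\right) = -1 - \sqrt{6} + 2 n$)
$K{\left(-15 \right)} \left(-268\right) = \left(-1 - \sqrt{6} + 2 \left(-15\right)\right) \left(-268\right) = \left(-1 - \sqrt{6} - 30\right) \left(-268\right) = \left(-31 - \sqrt{6}\right) \left(-268\right) = 8308 + 268 \sqrt{6}$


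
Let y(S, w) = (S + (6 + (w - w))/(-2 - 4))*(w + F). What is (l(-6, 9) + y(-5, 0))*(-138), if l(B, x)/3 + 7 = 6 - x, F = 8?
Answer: 10764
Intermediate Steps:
y(S, w) = (-1 + S)*(8 + w) (y(S, w) = (S + (6 + (w - w))/(-2 - 4))*(w + 8) = (S + (6 + 0)/(-6))*(8 + w) = (S + 6*(-⅙))*(8 + w) = (S - 1)*(8 + w) = (-1 + S)*(8 + w))
l(B, x) = -3 - 3*x (l(B, x) = -21 + 3*(6 - x) = -21 + (18 - 3*x) = -3 - 3*x)
(l(-6, 9) + y(-5, 0))*(-138) = ((-3 - 3*9) + (-8 - 1*0 + 8*(-5) - 5*0))*(-138) = ((-3 - 27) + (-8 + 0 - 40 + 0))*(-138) = (-30 - 48)*(-138) = -78*(-138) = 10764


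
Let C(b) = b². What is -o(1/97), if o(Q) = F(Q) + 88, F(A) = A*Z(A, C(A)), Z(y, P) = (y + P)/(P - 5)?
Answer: -200783743/2281634 ≈ -88.000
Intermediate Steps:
Z(y, P) = (P + y)/(-5 + P)
F(A) = A*(A + A²)/(-5 + A²) (F(A) = A*((A² + A)/(-5 + A²)) = A*((A + A²)/(-5 + A²)) = A*(A + A²)/(-5 + A²))
o(Q) = 88 + Q²*(1 + Q)/(-5 + Q²) (o(Q) = Q²*(1 + Q)/(-5 + Q²) + 88 = 88 + Q²*(1 + Q)/(-5 + Q²))
-o(1/97) = -(-440 + (1/97)³ + 89*(1/97)²)/(-5 + (1/97)²) = -(-440 + 1/912673 + 89*(1/9409))/(-5 + 1/9409) = -(-440 + 1/912673 + 89/9409)/(-47044/9409) = -(-9409)*(-401567486)/(47044*912673) = -1*200783743/2281634 = -200783743/2281634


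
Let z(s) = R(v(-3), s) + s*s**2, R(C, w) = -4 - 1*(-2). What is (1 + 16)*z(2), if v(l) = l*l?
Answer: 102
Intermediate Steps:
v(l) = l**2
R(C, w) = -2 (R(C, w) = -4 + 2 = -2)
z(s) = -2 + s**3 (z(s) = -2 + s*s**2 = -2 + s**3)
(1 + 16)*z(2) = (1 + 16)*(-2 + 2**3) = 17*(-2 + 8) = 17*6 = 102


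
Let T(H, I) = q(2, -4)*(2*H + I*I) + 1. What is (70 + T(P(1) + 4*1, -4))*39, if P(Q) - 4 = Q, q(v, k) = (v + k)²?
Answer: 8073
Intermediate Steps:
q(v, k) = (k + v)²
P(Q) = 4 + Q
T(H, I) = 1 + 4*I² + 8*H (T(H, I) = (-4 + 2)²*(2*H + I*I) + 1 = (-2)²*(2*H + I²) + 1 = 4*(I² + 2*H) + 1 = (4*I² + 8*H) + 1 = 1 + 4*I² + 8*H)
(70 + T(P(1) + 4*1, -4))*39 = (70 + (1 + 4*(-4)² + 8*((4 + 1) + 4*1)))*39 = (70 + (1 + 4*16 + 8*(5 + 4)))*39 = (70 + (1 + 64 + 8*9))*39 = (70 + (1 + 64 + 72))*39 = (70 + 137)*39 = 207*39 = 8073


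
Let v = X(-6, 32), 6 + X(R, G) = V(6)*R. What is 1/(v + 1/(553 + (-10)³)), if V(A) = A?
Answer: -447/18775 ≈ -0.023808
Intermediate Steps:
X(R, G) = -6 + 6*R
v = -42 (v = -6 + 6*(-6) = -6 - 36 = -42)
1/(v + 1/(553 + (-10)³)) = 1/(-42 + 1/(553 + (-10)³)) = 1/(-42 + 1/(553 - 1000)) = 1/(-42 + 1/(-447)) = 1/(-42 - 1/447) = 1/(-18775/447) = -447/18775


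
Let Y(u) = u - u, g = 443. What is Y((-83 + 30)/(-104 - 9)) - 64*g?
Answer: -28352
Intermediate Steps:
Y(u) = 0
Y((-83 + 30)/(-104 - 9)) - 64*g = 0 - 64*443 = 0 - 1*28352 = 0 - 28352 = -28352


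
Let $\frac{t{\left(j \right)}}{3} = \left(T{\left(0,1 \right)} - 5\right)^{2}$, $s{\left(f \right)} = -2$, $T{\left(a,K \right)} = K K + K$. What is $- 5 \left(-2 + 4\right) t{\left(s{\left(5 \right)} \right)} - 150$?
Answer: $-420$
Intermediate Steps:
$T{\left(a,K \right)} = K + K^{2}$ ($T{\left(a,K \right)} = K^{2} + K = K + K^{2}$)
$t{\left(j \right)} = 27$ ($t{\left(j \right)} = 3 \left(1 \left(1 + 1\right) - 5\right)^{2} = 3 \left(1 \cdot 2 - 5\right)^{2} = 3 \left(2 - 5\right)^{2} = 3 \left(-3\right)^{2} = 3 \cdot 9 = 27$)
$- 5 \left(-2 + 4\right) t{\left(s{\left(5 \right)} \right)} - 150 = - 5 \left(-2 + 4\right) 27 - 150 = \left(-5\right) 2 \cdot 27 - 150 = \left(-10\right) 27 - 150 = -270 - 150 = -420$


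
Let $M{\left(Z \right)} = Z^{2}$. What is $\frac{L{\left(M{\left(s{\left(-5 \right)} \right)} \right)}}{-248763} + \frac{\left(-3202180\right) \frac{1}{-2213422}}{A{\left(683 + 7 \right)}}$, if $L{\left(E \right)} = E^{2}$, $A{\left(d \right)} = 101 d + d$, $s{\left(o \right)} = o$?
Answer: $- \frac{1609438605361}{645874323964578} \approx -0.0024919$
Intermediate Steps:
$A{\left(d \right)} = 102 d$
$\frac{L{\left(M{\left(s{\left(-5 \right)} \right)} \right)}}{-248763} + \frac{\left(-3202180\right) \frac{1}{-2213422}}{A{\left(683 + 7 \right)}} = \frac{\left(\left(-5\right)^{2}\right)^{2}}{-248763} + \frac{\left(-3202180\right) \frac{1}{-2213422}}{102 \left(683 + 7\right)} = 25^{2} \left(- \frac{1}{248763}\right) + \frac{\left(-3202180\right) \left(- \frac{1}{2213422}\right)}{102 \cdot 690} = 625 \left(- \frac{1}{248763}\right) + \frac{1601090}{1106711 \cdot 70380} = - \frac{625}{248763} + \frac{1601090}{1106711} \cdot \frac{1}{70380} = - \frac{625}{248763} + \frac{160109}{7789032018} = - \frac{1609438605361}{645874323964578}$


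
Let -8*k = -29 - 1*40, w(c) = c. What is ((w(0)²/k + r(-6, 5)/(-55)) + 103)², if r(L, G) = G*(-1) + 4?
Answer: 32103556/3025 ≈ 10613.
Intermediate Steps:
k = 69/8 (k = -(-29 - 1*40)/8 = -(-29 - 40)/8 = -⅛*(-69) = 69/8 ≈ 8.6250)
r(L, G) = 4 - G (r(L, G) = -G + 4 = 4 - G)
((w(0)²/k + r(-6, 5)/(-55)) + 103)² = ((0²/(69/8) + (4 - 1*5)/(-55)) + 103)² = ((0*(8/69) + (4 - 5)*(-1/55)) + 103)² = ((0 - 1*(-1/55)) + 103)² = ((0 + 1/55) + 103)² = (1/55 + 103)² = (5666/55)² = 32103556/3025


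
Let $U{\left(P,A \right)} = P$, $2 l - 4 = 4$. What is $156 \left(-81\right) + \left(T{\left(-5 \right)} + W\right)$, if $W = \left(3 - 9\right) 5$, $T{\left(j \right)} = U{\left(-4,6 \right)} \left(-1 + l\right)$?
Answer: $-12678$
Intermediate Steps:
$l = 4$ ($l = 2 + \frac{1}{2} \cdot 4 = 2 + 2 = 4$)
$T{\left(j \right)} = -12$ ($T{\left(j \right)} = - 4 \left(-1 + 4\right) = \left(-4\right) 3 = -12$)
$W = -30$ ($W = \left(3 - 9\right) 5 = \left(-6\right) 5 = -30$)
$156 \left(-81\right) + \left(T{\left(-5 \right)} + W\right) = 156 \left(-81\right) - 42 = -12636 - 42 = -12678$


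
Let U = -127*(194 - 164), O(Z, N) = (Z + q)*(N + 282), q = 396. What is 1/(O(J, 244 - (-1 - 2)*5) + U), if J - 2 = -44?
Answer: 1/187704 ≈ 5.3275e-6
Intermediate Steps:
J = -42 (J = 2 - 44 = -42)
O(Z, N) = (282 + N)*(396 + Z) (O(Z, N) = (Z + 396)*(N + 282) = (396 + Z)*(282 + N) = (282 + N)*(396 + Z))
U = -3810 (U = -127*30 = -3810)
1/(O(J, 244 - (-1 - 2)*5) + U) = 1/((111672 + 282*(-42) + 396*(244 - (-1 - 2)*5) + (244 - (-1 - 2)*5)*(-42)) - 3810) = 1/((111672 - 11844 + 396*(244 - (-3)*5) + (244 - (-3)*5)*(-42)) - 3810) = 1/((111672 - 11844 + 396*(244 - 1*(-15)) + (244 - 1*(-15))*(-42)) - 3810) = 1/((111672 - 11844 + 396*(244 + 15) + (244 + 15)*(-42)) - 3810) = 1/((111672 - 11844 + 396*259 + 259*(-42)) - 3810) = 1/((111672 - 11844 + 102564 - 10878) - 3810) = 1/(191514 - 3810) = 1/187704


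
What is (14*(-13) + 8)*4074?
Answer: -708876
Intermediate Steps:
(14*(-13) + 8)*4074 = (-182 + 8)*4074 = -174*4074 = -708876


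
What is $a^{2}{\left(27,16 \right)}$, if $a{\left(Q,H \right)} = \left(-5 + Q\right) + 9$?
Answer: $961$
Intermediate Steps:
$a{\left(Q,H \right)} = 4 + Q$
$a^{2}{\left(27,16 \right)} = \left(4 + 27\right)^{2} = 31^{2} = 961$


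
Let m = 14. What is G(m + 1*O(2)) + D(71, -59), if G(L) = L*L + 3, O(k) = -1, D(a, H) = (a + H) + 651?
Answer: 835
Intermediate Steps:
D(a, H) = 651 + H + a (D(a, H) = (H + a) + 651 = 651 + H + a)
G(L) = 3 + L² (G(L) = L² + 3 = 3 + L²)
G(m + 1*O(2)) + D(71, -59) = (3 + (14 + 1*(-1))²) + (651 - 59 + 71) = (3 + (14 - 1)²) + 663 = (3 + 13²) + 663 = (3 + 169) + 663 = 172 + 663 = 835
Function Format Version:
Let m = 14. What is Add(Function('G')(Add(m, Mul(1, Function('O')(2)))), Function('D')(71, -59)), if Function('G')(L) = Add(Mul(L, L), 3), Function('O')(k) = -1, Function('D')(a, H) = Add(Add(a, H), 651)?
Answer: 835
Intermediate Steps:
Function('D')(a, H) = Add(651, H, a) (Function('D')(a, H) = Add(Add(H, a), 651) = Add(651, H, a))
Function('G')(L) = Add(3, Pow(L, 2)) (Function('G')(L) = Add(Pow(L, 2), 3) = Add(3, Pow(L, 2)))
Add(Function('G')(Add(m, Mul(1, Function('O')(2)))), Function('D')(71, -59)) = Add(Add(3, Pow(Add(14, Mul(1, -1)), 2)), Add(651, -59, 71)) = Add(Add(3, Pow(Add(14, -1), 2)), 663) = Add(Add(3, Pow(13, 2)), 663) = Add(Add(3, 169), 663) = Add(172, 663) = 835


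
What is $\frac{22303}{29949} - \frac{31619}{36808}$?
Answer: $- \frac{126028607}{1102362792} \approx -0.11433$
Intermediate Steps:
$\frac{22303}{29949} - \frac{31619}{36808} = - \frac{126028607}{1102362792}$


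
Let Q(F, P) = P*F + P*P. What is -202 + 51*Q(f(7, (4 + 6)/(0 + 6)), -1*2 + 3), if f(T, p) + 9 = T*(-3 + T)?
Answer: 818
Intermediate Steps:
f(T, p) = -9 + T*(-3 + T)
Q(F, P) = P² + F*P (Q(F, P) = F*P + P² = P² + F*P)
-202 + 51*Q(f(7, (4 + 6)/(0 + 6)), -1*2 + 3) = -202 + 51*((-1*2 + 3)*((-9 + 7² - 3*7) + (-1*2 + 3))) = -202 + 51*((-2 + 3)*((-9 + 49 - 21) + (-2 + 3))) = -202 + 51*(1*(19 + 1)) = -202 + 51*(1*20) = -202 + 51*20 = -202 + 1020 = 818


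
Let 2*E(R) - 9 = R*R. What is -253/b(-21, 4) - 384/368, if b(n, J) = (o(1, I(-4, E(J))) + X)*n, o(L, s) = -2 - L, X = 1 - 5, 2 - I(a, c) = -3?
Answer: -9347/3381 ≈ -2.7646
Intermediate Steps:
E(R) = 9/2 + R²/2 (E(R) = 9/2 + (R*R)/2 = 9/2 + R²/2)
I(a, c) = 5 (I(a, c) = 2 - 1*(-3) = 2 + 3 = 5)
X = -4
b(n, J) = -7*n (b(n, J) = ((-2 - 1*1) - 4)*n = ((-2 - 1) - 4)*n = (-3 - 4)*n = -7*n)
-253/b(-21, 4) - 384/368 = -253/((-7*(-21))) - 384/368 = -253/147 - 384*1/368 = -253*1/147 - 24/23 = -253/147 - 24/23 = -9347/3381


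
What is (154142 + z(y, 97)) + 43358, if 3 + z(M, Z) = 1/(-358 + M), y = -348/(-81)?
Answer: 1886096323/9550 ≈ 1.9750e+5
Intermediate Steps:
y = 116/27 (y = -348*(-1/81) = 116/27 ≈ 4.2963)
z(M, Z) = -3 + 1/(-358 + M)
(154142 + z(y, 97)) + 43358 = (154142 + (1075 - 3*116/27)/(-358 + 116/27)) + 43358 = (154142 + (1075 - 116/9)/(-9550/27)) + 43358 = (154142 - 27/9550*9559/9) + 43358 = (154142 - 28677/9550) + 43358 = 1472027423/9550 + 43358 = 1886096323/9550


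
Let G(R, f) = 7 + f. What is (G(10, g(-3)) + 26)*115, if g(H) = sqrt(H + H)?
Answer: 3795 + 115*I*sqrt(6) ≈ 3795.0 + 281.69*I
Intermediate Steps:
g(H) = sqrt(2)*sqrt(H) (g(H) = sqrt(2*H) = sqrt(2)*sqrt(H))
(G(10, g(-3)) + 26)*115 = ((7 + sqrt(2)*sqrt(-3)) + 26)*115 = ((7 + sqrt(2)*(I*sqrt(3))) + 26)*115 = ((7 + I*sqrt(6)) + 26)*115 = (33 + I*sqrt(6))*115 = 3795 + 115*I*sqrt(6)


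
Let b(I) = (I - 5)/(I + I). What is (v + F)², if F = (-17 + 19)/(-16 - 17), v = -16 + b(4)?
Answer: 18258529/69696 ≈ 261.97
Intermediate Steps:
b(I) = (-5 + I)/(2*I) (b(I) = (-5 + I)/((2*I)) = (-5 + I)*(1/(2*I)) = (-5 + I)/(2*I))
v = -129/8 (v = -16 + (½)*(-5 + 4)/4 = -16 + (½)*(¼)*(-1) = -16 - ⅛ = -129/8 ≈ -16.125)
F = -2/33 (F = 2/(-33) = 2*(-1/33) = -2/33 ≈ -0.060606)
(v + F)² = (-129/8 - 2/33)² = (-4273/264)² = 18258529/69696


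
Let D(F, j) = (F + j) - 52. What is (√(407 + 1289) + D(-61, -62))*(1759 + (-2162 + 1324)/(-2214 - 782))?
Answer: -65885025/214 + 5270802*√106/749 ≈ -2.3542e+5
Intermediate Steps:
D(F, j) = -52 + F + j
(√(407 + 1289) + D(-61, -62))*(1759 + (-2162 + 1324)/(-2214 - 782)) = (√(407 + 1289) + (-52 - 61 - 62))*(1759 + (-2162 + 1324)/(-2214 - 782)) = (√1696 - 175)*(1759 - 838/(-2996)) = (4*√106 - 175)*(1759 - 838*(-1/2996)) = (-175 + 4*√106)*(1759 + 419/1498) = (-175 + 4*√106)*(2635401/1498) = -65885025/214 + 5270802*√106/749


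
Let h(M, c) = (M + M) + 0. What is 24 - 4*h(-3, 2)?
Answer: 48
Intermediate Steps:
h(M, c) = 2*M (h(M, c) = 2*M + 0 = 2*M)
24 - 4*h(-3, 2) = 24 - 8*(-3) = 24 - 4*(-6) = 24 + 24 = 48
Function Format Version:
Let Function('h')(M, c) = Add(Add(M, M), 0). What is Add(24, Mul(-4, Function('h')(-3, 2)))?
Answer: 48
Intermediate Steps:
Function('h')(M, c) = Mul(2, M) (Function('h')(M, c) = Add(Mul(2, M), 0) = Mul(2, M))
Add(24, Mul(-4, Function('h')(-3, 2))) = Add(24, Mul(-4, Mul(2, -3))) = Add(24, Mul(-4, -6)) = Add(24, 24) = 48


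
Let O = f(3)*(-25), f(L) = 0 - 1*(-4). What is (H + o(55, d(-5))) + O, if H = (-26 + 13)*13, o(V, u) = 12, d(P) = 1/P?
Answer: -257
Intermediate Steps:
f(L) = 4 (f(L) = 0 + 4 = 4)
H = -169 (H = -13*13 = -169)
O = -100 (O = 4*(-25) = -100)
(H + o(55, d(-5))) + O = (-169 + 12) - 100 = -157 - 100 = -257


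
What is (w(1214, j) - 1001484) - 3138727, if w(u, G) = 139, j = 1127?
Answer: -4140072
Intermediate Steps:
(w(1214, j) - 1001484) - 3138727 = (139 - 1001484) - 3138727 = -1001345 - 3138727 = -4140072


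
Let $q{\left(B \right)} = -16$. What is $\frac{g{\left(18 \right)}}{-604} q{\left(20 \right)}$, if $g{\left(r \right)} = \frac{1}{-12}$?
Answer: $- \frac{1}{453} \approx -0.0022075$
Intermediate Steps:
$g{\left(r \right)} = - \frac{1}{12}$
$\frac{g{\left(18 \right)}}{-604} q{\left(20 \right)} = - \frac{1}{12 \left(-604\right)} \left(-16\right) = \left(- \frac{1}{12}\right) \left(- \frac{1}{604}\right) \left(-16\right) = \frac{1}{7248} \left(-16\right) = - \frac{1}{453}$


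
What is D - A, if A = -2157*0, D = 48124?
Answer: 48124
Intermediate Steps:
A = 0
D - A = 48124 - 1*0 = 48124 + 0 = 48124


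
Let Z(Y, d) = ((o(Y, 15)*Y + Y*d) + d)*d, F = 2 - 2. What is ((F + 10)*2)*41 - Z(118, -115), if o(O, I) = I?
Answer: -1369405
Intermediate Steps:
F = 0
Z(Y, d) = d*(d + 15*Y + Y*d) (Z(Y, d) = ((15*Y + Y*d) + d)*d = (d + 15*Y + Y*d)*d = d*(d + 15*Y + Y*d))
((F + 10)*2)*41 - Z(118, -115) = ((0 + 10)*2)*41 - (-115)*(-115 + 15*118 + 118*(-115)) = (10*2)*41 - (-115)*(-115 + 1770 - 13570) = 20*41 - (-115)*(-11915) = 820 - 1*1370225 = 820 - 1370225 = -1369405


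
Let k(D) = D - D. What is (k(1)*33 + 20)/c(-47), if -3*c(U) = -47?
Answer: 60/47 ≈ 1.2766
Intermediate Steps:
k(D) = 0
c(U) = 47/3 (c(U) = -1/3*(-47) = 47/3)
(k(1)*33 + 20)/c(-47) = (0*33 + 20)/(47/3) = (0 + 20)*(3/47) = 20*(3/47) = 60/47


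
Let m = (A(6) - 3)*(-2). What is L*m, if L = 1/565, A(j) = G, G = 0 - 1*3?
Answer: 12/565 ≈ 0.021239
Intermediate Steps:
G = -3 (G = 0 - 3 = -3)
A(j) = -3
m = 12 (m = (-3 - 3)*(-2) = -6*(-2) = 12)
L = 1/565 ≈ 0.0017699
L*m = (1/565)*12 = 12/565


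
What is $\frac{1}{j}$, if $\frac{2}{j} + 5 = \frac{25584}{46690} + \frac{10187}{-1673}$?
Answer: $- \frac{29406816}{5579455} \approx -5.2706$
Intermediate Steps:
$j = - \frac{5579455}{29406816}$ ($j = \frac{2}{-5 + \left(\frac{25584}{46690} + \frac{10187}{-1673}\right)} = \frac{2}{-5 + \left(25584 \cdot \frac{1}{46690} + 10187 \left(- \frac{1}{1673}\right)\right)} = \frac{2}{-5 + \left(\frac{12792}{23345} - \frac{10187}{1673}\right)} = \frac{2}{-5 - \frac{30916357}{5579455}} = \frac{2}{- \frac{58813632}{5579455}} = 2 \left(- \frac{5579455}{58813632}\right) = - \frac{5579455}{29406816} \approx -0.18973$)
$\frac{1}{j} = \frac{1}{- \frac{5579455}{29406816}} = - \frac{29406816}{5579455}$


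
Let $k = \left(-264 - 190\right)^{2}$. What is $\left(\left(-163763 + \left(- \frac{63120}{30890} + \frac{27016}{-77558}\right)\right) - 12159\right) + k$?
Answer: $\frac{3616602366954}{119788331} \approx 30192.0$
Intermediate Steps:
$k = 206116$ ($k = \left(-264 - 190\right)^{2} = \left(-454\right)^{2} = 206116$)
$\left(\left(-163763 + \left(- \frac{63120}{30890} + \frac{27016}{-77558}\right)\right) - 12159\right) + k = \left(\left(-163763 + \left(- \frac{63120}{30890} + \frac{27016}{-77558}\right)\right) - 12159\right) + 206116 = \left(\left(-163763 + \left(\left(-63120\right) \frac{1}{30890} + 27016 \left(- \frac{1}{77558}\right)\right)\right) - 12159\right) + 206116 = \left(\left(-163763 - \frac{286499260}{119788331}\right) - 12159\right) + 206116 = \left(- \frac{19617182948813}{119788331} - 12159\right) + 206116 = - \frac{21073689265442}{119788331} + 206116 = \frac{3616602366954}{119788331}$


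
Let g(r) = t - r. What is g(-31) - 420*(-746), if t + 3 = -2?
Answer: 313346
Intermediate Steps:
t = -5 (t = -3 - 2 = -5)
g(r) = -5 - r
g(-31) - 420*(-746) = (-5 - 1*(-31)) - 420*(-746) = (-5 + 31) + 313320 = 26 + 313320 = 313346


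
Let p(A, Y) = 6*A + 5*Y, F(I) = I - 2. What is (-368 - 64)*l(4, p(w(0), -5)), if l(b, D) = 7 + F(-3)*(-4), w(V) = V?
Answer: -11664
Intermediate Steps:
F(I) = -2 + I
p(A, Y) = 5*Y + 6*A
l(b, D) = 27 (l(b, D) = 7 + (-2 - 3)*(-4) = 7 - 5*(-4) = 7 + 20 = 27)
(-368 - 64)*l(4, p(w(0), -5)) = (-368 - 64)*27 = -432*27 = -11664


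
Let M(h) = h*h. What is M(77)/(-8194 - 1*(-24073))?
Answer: 5929/15879 ≈ 0.37339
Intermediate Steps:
M(h) = h**2
M(77)/(-8194 - 1*(-24073)) = 77**2/(-8194 - 1*(-24073)) = 5929/(-8194 + 24073) = 5929/15879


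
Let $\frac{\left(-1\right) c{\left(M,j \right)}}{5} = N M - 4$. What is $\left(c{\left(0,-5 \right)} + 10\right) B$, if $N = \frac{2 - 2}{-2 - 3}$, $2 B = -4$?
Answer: $-60$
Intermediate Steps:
$B = -2$ ($B = \frac{1}{2} \left(-4\right) = -2$)
$N = 0$ ($N = \frac{0}{-5} = 0 \left(- \frac{1}{5}\right) = 0$)
$c{\left(M,j \right)} = 20$ ($c{\left(M,j \right)} = - 5 \left(0 M - 4\right) = - 5 \left(0 - 4\right) = \left(-5\right) \left(-4\right) = 20$)
$\left(c{\left(0,-5 \right)} + 10\right) B = \left(20 + 10\right) \left(-2\right) = 30 \left(-2\right) = -60$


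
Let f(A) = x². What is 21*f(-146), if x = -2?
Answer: 84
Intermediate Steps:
f(A) = 4 (f(A) = (-2)² = 4)
21*f(-146) = 21*4 = 84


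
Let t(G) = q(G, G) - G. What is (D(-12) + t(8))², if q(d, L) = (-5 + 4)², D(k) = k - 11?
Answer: 900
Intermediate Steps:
D(k) = -11 + k
q(d, L) = 1 (q(d, L) = (-1)² = 1)
t(G) = 1 - G
(D(-12) + t(8))² = ((-11 - 12) + (1 - 1*8))² = (-23 + (1 - 8))² = (-23 - 7)² = (-30)² = 900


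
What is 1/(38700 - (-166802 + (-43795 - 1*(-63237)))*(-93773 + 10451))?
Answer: -1/12278291220 ≈ -8.1445e-11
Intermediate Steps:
1/(38700 - (-166802 + (-43795 - 1*(-63237)))*(-93773 + 10451)) = 1/(38700 - (-166802 + (-43795 + 63237))*(-83322)) = 1/(38700 - (-166802 + 19442)*(-83322)) = 1/(38700 - (-147360)*(-83322)) = 1/(38700 - 1*12278329920) = 1/(38700 - 12278329920) = 1/(-12278291220) = -1/12278291220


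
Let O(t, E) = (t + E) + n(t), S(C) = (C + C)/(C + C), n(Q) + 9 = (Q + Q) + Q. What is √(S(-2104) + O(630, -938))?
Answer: √1574 ≈ 39.674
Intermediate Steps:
n(Q) = -9 + 3*Q (n(Q) = -9 + ((Q + Q) + Q) = -9 + (2*Q + Q) = -9 + 3*Q)
S(C) = 1 (S(C) = (2*C)/((2*C)) = (2*C)*(1/(2*C)) = 1)
O(t, E) = -9 + E + 4*t (O(t, E) = (t + E) + (-9 + 3*t) = (E + t) + (-9 + 3*t) = -9 + E + 4*t)
√(S(-2104) + O(630, -938)) = √(1 + (-9 - 938 + 4*630)) = √(1 + (-9 - 938 + 2520)) = √(1 + 1573) = √1574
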